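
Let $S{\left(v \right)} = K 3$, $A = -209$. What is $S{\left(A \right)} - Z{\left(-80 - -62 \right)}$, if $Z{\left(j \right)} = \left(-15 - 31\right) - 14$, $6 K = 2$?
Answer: $61$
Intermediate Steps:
$K = \frac{1}{3}$ ($K = \frac{1}{6} \cdot 2 = \frac{1}{3} \approx 0.33333$)
$Z{\left(j \right)} = -60$ ($Z{\left(j \right)} = -46 - 14 = -60$)
$S{\left(v \right)} = 1$ ($S{\left(v \right)} = \frac{1}{3} \cdot 3 = 1$)
$S{\left(A \right)} - Z{\left(-80 - -62 \right)} = 1 - -60 = 1 + 60 = 61$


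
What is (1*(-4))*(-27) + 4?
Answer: 112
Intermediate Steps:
(1*(-4))*(-27) + 4 = -4*(-27) + 4 = 108 + 4 = 112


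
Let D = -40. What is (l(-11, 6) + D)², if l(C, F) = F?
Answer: 1156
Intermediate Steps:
(l(-11, 6) + D)² = (6 - 40)² = (-34)² = 1156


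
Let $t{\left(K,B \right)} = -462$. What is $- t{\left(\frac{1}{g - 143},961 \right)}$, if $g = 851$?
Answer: $462$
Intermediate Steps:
$- t{\left(\frac{1}{g - 143},961 \right)} = \left(-1\right) \left(-462\right) = 462$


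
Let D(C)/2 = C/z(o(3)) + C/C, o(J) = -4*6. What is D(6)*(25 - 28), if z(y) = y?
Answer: -9/2 ≈ -4.5000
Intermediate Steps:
o(J) = -24
D(C) = 2 - C/12 (D(C) = 2*(C/(-24) + C/C) = 2*(C*(-1/24) + 1) = 2*(-C/24 + 1) = 2*(1 - C/24) = 2 - C/12)
D(6)*(25 - 28) = (2 - 1/12*6)*(25 - 28) = (2 - ½)*(-3) = (3/2)*(-3) = -9/2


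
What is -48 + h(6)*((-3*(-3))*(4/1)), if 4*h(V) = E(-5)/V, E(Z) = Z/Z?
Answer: -93/2 ≈ -46.500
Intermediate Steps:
E(Z) = 1
h(V) = 1/(4*V) (h(V) = (1/V)/4 = 1/(4*V))
-48 + h(6)*((-3*(-3))*(4/1)) = -48 + ((1/4)/6)*((-3*(-3))*(4/1)) = -48 + ((1/4)*(1/6))*(9*(4*1)) = -48 + (9*4)/24 = -48 + (1/24)*36 = -48 + 3/2 = -93/2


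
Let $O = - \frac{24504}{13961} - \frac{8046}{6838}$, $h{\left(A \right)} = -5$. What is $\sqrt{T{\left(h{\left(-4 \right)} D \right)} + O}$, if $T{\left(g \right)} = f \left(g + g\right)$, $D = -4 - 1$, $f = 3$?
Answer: $\frac{7 \sqrt{6838389749653761}}{47732659} \approx 12.127$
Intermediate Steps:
$D = -5$
$O = - \frac{139944279}{47732659}$ ($O = \left(-24504\right) \frac{1}{13961} - \frac{4023}{3419} = - \frac{24504}{13961} - \frac{4023}{3419} = - \frac{139944279}{47732659} \approx -2.9318$)
$T{\left(g \right)} = 6 g$ ($T{\left(g \right)} = 3 \left(g + g\right) = 3 \cdot 2 g = 6 g$)
$\sqrt{T{\left(h{\left(-4 \right)} D \right)} + O} = \sqrt{6 \left(\left(-5\right) \left(-5\right)\right) - \frac{139944279}{47732659}} = \sqrt{6 \cdot 25 - \frac{139944279}{47732659}} = \sqrt{150 - \frac{139944279}{47732659}} = \sqrt{\frac{7019954571}{47732659}} = \frac{7 \sqrt{6838389749653761}}{47732659}$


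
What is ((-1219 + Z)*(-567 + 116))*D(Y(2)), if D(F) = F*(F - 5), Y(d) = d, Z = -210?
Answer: -3866874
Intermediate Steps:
D(F) = F*(-5 + F)
((-1219 + Z)*(-567 + 116))*D(Y(2)) = ((-1219 - 210)*(-567 + 116))*(2*(-5 + 2)) = (-1429*(-451))*(2*(-3)) = 644479*(-6) = -3866874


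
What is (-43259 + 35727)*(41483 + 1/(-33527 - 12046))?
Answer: -14239281837256/45573 ≈ -3.1245e+8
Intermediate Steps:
(-43259 + 35727)*(41483 + 1/(-33527 - 12046)) = -7532*(41483 + 1/(-45573)) = -7532*(41483 - 1/45573) = -7532*1890504758/45573 = -14239281837256/45573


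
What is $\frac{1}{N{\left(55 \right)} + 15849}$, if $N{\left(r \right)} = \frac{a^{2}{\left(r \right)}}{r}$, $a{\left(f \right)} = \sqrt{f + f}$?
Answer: $\frac{1}{15851} \approx 6.3088 \cdot 10^{-5}$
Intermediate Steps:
$a{\left(f \right)} = \sqrt{2} \sqrt{f}$ ($a{\left(f \right)} = \sqrt{2 f} = \sqrt{2} \sqrt{f}$)
$N{\left(r \right)} = 2$ ($N{\left(r \right)} = \frac{\left(\sqrt{2} \sqrt{r}\right)^{2}}{r} = \frac{2 r}{r} = 2$)
$\frac{1}{N{\left(55 \right)} + 15849} = \frac{1}{2 + 15849} = \frac{1}{15851}$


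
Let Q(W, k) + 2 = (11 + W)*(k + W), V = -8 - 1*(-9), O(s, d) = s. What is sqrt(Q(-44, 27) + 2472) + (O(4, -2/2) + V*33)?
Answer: 37 + sqrt(3031) ≈ 92.055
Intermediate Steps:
V = 1 (V = -8 + 9 = 1)
Q(W, k) = -2 + (11 + W)*(W + k) (Q(W, k) = -2 + (11 + W)*(k + W) = -2 + (11 + W)*(W + k))
sqrt(Q(-44, 27) + 2472) + (O(4, -2/2) + V*33) = sqrt((-2 + (-44)**2 + 11*(-44) + 11*27 - 44*27) + 2472) + (4 + 1*33) = sqrt((-2 + 1936 - 484 + 297 - 1188) + 2472) + (4 + 33) = sqrt(559 + 2472) + 37 = sqrt(3031) + 37 = 37 + sqrt(3031)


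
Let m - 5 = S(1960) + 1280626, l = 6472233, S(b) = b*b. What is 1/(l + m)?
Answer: 1/11594464 ≈ 8.6248e-8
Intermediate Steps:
S(b) = b²
m = 5122231 (m = 5 + (1960² + 1280626) = 5 + (3841600 + 1280626) = 5 + 5122226 = 5122231)
1/(l + m) = 1/(6472233 + 5122231) = 1/11594464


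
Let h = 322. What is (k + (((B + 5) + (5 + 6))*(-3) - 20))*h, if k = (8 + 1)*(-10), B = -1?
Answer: -49910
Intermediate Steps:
k = -90 (k = 9*(-10) = -90)
(k + (((B + 5) + (5 + 6))*(-3) - 20))*h = (-90 + (((-1 + 5) + (5 + 6))*(-3) - 20))*322 = (-90 + ((4 + 11)*(-3) - 20))*322 = (-90 + (15*(-3) - 20))*322 = (-90 + (-45 - 20))*322 = (-90 - 65)*322 = -155*322 = -49910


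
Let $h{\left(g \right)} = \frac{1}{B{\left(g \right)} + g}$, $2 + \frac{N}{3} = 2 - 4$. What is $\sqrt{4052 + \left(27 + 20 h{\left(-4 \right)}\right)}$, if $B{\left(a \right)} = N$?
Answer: $\frac{\sqrt{16311}}{2} \approx 63.857$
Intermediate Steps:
$N = -12$ ($N = -6 + 3 \left(2 - 4\right) = -6 + 3 \left(-2\right) = -6 - 6 = -12$)
$B{\left(a \right)} = -12$
$h{\left(g \right)} = \frac{1}{-12 + g}$
$\sqrt{4052 + \left(27 + 20 h{\left(-4 \right)}\right)} = \sqrt{4052 + \left(27 + \frac{20}{-12 - 4}\right)} = \sqrt{4052 + \left(27 + \frac{20}{-16}\right)} = \sqrt{4052 + \left(27 + 20 \left(- \frac{1}{16}\right)\right)} = \sqrt{4052 + \left(27 - \frac{5}{4}\right)} = \sqrt{4052 + \frac{103}{4}} = \sqrt{\frac{16311}{4}} = \frac{\sqrt{16311}}{2}$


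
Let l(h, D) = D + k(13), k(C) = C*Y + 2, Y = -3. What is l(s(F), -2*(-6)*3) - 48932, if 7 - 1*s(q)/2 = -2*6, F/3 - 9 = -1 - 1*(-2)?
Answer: -48933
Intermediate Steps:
F = 30 (F = 27 + 3*(-1 - 1*(-2)) = 27 + 3*(-1 + 2) = 27 + 3*1 = 27 + 3 = 30)
k(C) = 2 - 3*C (k(C) = C*(-3) + 2 = -3*C + 2 = 2 - 3*C)
s(q) = 38 (s(q) = 14 - (-4)*6 = 14 - 2*(-12) = 14 + 24 = 38)
l(h, D) = -37 + D (l(h, D) = D + (2 - 3*13) = D + (2 - 39) = D - 37 = -37 + D)
l(s(F), -2*(-6)*3) - 48932 = (-37 - 2*(-6)*3) - 48932 = (-37 + 12*3) - 48932 = (-37 + 36) - 48932 = -1 - 48932 = -48933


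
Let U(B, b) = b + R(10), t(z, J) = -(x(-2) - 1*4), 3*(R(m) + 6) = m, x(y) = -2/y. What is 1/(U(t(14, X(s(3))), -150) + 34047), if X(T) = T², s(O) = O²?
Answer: 3/101683 ≈ 2.9503e-5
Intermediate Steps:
R(m) = -6 + m/3
t(z, J) = 3 (t(z, J) = -(-2/(-2) - 1*4) = -(-2*(-½) - 4) = -(1 - 4) = -1*(-3) = 3)
U(B, b) = -8/3 + b (U(B, b) = b + (-6 + (⅓)*10) = b + (-6 + 10/3) = b - 8/3 = -8/3 + b)
1/(U(t(14, X(s(3))), -150) + 34047) = 1/((-8/3 - 150) + 34047) = 1/(-458/3 + 34047) = 1/(101683/3) = 3/101683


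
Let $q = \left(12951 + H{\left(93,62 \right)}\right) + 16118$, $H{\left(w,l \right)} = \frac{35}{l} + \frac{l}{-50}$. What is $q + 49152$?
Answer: $\frac{121241503}{1550} \approx 78220.0$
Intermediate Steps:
$H{\left(w,l \right)} = \frac{35}{l} - \frac{l}{50}$ ($H{\left(w,l \right)} = \frac{35}{l} + l \left(- \frac{1}{50}\right) = \frac{35}{l} - \frac{l}{50}$)
$q = \frac{45055903}{1550}$ ($q = \left(12951 + \left(\frac{35}{62} - \frac{31}{25}\right)\right) + 16118 = \left(12951 - \frac{1047}{1550}\right) + 16118 = \frac{20073003}{1550} + 16118 = \frac{45055903}{1550} \approx 29068.0$)
$q + 49152 = \frac{45055903}{1550} + 49152 = \frac{121241503}{1550}$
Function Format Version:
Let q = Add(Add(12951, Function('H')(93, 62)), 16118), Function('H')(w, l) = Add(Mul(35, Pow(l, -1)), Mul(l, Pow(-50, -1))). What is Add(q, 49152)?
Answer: Rational(121241503, 1550) ≈ 78220.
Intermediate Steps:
Function('H')(w, l) = Add(Mul(35, Pow(l, -1)), Mul(Rational(-1, 50), l)) (Function('H')(w, l) = Add(Mul(35, Pow(l, -1)), Mul(l, Rational(-1, 50))) = Add(Mul(35, Pow(l, -1)), Mul(Rational(-1, 50), l)))
q = Rational(45055903, 1550) (q = Add(Add(12951, Add(Mul(35, Pow(62, -1)), Mul(Rational(-1, 50), 62))), 16118) = Add(Add(12951, Add(Mul(35, Rational(1, 62)), Rational(-31, 25))), 16118) = Add(Add(12951, Add(Rational(35, 62), Rational(-31, 25))), 16118) = Add(Add(12951, Rational(-1047, 1550)), 16118) = Add(Rational(20073003, 1550), 16118) = Rational(45055903, 1550) ≈ 29068.)
Add(q, 49152) = Add(Rational(45055903, 1550), 49152) = Rational(121241503, 1550)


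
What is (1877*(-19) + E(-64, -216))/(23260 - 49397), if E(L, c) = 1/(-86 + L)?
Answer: 5349451/3920550 ≈ 1.3645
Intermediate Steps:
(1877*(-19) + E(-64, -216))/(23260 - 49397) = (1877*(-19) + 1/(-86 - 64))/(23260 - 49397) = (-35663 + 1/(-150))/(-26137) = (-35663 - 1/150)*(-1/26137) = -5349451/150*(-1/26137) = 5349451/3920550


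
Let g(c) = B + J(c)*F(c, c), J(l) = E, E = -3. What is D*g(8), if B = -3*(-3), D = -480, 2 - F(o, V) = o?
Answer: -12960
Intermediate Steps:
F(o, V) = 2 - o
J(l) = -3
B = 9
g(c) = 3 + 3*c (g(c) = 9 - 3*(2 - c) = 9 + (-6 + 3*c) = 3 + 3*c)
D*g(8) = -480*(3 + 3*8) = -480*(3 + 24) = -480*27 = -12960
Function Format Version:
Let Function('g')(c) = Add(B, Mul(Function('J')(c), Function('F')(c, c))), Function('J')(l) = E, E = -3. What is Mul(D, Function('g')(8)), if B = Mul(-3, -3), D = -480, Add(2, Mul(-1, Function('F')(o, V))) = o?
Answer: -12960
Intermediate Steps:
Function('F')(o, V) = Add(2, Mul(-1, o))
Function('J')(l) = -3
B = 9
Function('g')(c) = Add(3, Mul(3, c)) (Function('g')(c) = Add(9, Mul(-3, Add(2, Mul(-1, c)))) = Add(9, Add(-6, Mul(3, c))) = Add(3, Mul(3, c)))
Mul(D, Function('g')(8)) = Mul(-480, Add(3, Mul(3, 8))) = Mul(-480, Add(3, 24)) = Mul(-480, 27) = -12960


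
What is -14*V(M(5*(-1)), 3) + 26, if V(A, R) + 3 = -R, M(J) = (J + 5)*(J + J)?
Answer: 110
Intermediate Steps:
M(J) = 2*J*(5 + J) (M(J) = (5 + J)*(2*J) = 2*J*(5 + J))
V(A, R) = -3 - R
-14*V(M(5*(-1)), 3) + 26 = -14*(-3 - 1*3) + 26 = -14*(-3 - 3) + 26 = -14*(-6) + 26 = 84 + 26 = 110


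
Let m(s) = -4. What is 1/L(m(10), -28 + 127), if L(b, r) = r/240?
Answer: 80/33 ≈ 2.4242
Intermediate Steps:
L(b, r) = r/240 (L(b, r) = r*(1/240) = r/240)
1/L(m(10), -28 + 127) = 1/((-28 + 127)/240) = 1/((1/240)*99) = 1/(33/80) = 80/33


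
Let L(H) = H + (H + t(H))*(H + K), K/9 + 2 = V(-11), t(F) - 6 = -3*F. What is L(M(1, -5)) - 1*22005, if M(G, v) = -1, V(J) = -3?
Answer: -22374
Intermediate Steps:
t(F) = 6 - 3*F
K = -45 (K = -18 + 9*(-3) = -18 - 27 = -45)
L(H) = H + (-45 + H)*(6 - 2*H) (L(H) = H + (H + (6 - 3*H))*(H - 45) = H + (6 - 2*H)*(-45 + H) = H + (-45 + H)*(6 - 2*H))
L(M(1, -5)) - 1*22005 = (-270 - 2*(-1)**2 + 97*(-1)) - 1*22005 = (-270 - 2*1 - 97) - 22005 = (-270 - 2 - 97) - 22005 = -369 - 22005 = -22374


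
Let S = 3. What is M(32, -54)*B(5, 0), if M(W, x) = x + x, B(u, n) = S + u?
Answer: -864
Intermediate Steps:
B(u, n) = 3 + u
M(W, x) = 2*x
M(32, -54)*B(5, 0) = (2*(-54))*(3 + 5) = -108*8 = -864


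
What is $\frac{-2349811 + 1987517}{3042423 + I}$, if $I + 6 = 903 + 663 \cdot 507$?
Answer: $- \frac{362294}{3379461} \approx -0.1072$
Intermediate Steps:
$I = 337038$ ($I = -6 + \left(903 + 663 \cdot 507\right) = -6 + \left(903 + 336141\right) = -6 + 337044 = 337038$)
$\frac{-2349811 + 1987517}{3042423 + I} = \frac{-2349811 + 1987517}{3042423 + 337038} = - \frac{362294}{3379461}$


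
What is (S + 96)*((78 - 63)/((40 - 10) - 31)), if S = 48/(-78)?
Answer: -18600/13 ≈ -1430.8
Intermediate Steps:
S = -8/13 (S = 48*(-1/78) = -8/13 ≈ -0.61539)
(S + 96)*((78 - 63)/((40 - 10) - 31)) = (-8/13 + 96)*((78 - 63)/((40 - 10) - 31)) = 1240*(15/(30 - 31))/13 = 1240*(15/(-1))/13 = 1240*(15*(-1))/13 = (1240/13)*(-15) = -18600/13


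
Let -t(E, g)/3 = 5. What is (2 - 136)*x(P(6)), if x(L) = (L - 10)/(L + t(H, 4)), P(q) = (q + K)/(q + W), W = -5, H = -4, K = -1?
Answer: -67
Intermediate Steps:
t(E, g) = -15 (t(E, g) = -3*5 = -15)
P(q) = (-1 + q)/(-5 + q) (P(q) = (q - 1)/(q - 5) = (-1 + q)/(-5 + q))
x(L) = (-10 + L)/(-15 + L) (x(L) = (L - 10)/(L - 15) = (-10 + L)/(-15 + L))
(2 - 136)*x(P(6)) = (2 - 136)*((-10 + (-1 + 6)/(-5 + 6))/(-15 + (-1 + 6)/(-5 + 6))) = -134*(-10 + 5/1)/(-15 + 5/1) = -134*(-10 + 1*5)/(-15 + 1*5) = -134*(-10 + 5)/(-15 + 5) = -134*(-5)/(-10) = -(-67)*(-5)/5 = -134*1/2 = -67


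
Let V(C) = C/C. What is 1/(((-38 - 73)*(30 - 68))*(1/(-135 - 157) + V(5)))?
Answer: 146/613719 ≈ 0.00023789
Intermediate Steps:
V(C) = 1
1/(((-38 - 73)*(30 - 68))*(1/(-135 - 157) + V(5))) = 1/(((-38 - 73)*(30 - 68))*(1/(-135 - 157) + 1)) = 1/((-111*(-38))*(1/(-292) + 1)) = 1/(4218*(-1/292 + 1)) = 1/(4218*(291/292)) = 1/(613719/146) = 146/613719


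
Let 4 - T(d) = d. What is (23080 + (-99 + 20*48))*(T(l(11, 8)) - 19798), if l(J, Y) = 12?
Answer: -474175446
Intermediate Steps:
T(d) = 4 - d
(23080 + (-99 + 20*48))*(T(l(11, 8)) - 19798) = (23080 + (-99 + 20*48))*((4 - 1*12) - 19798) = (23080 + (-99 + 960))*((4 - 12) - 19798) = (23080 + 861)*(-8 - 19798) = 23941*(-19806) = -474175446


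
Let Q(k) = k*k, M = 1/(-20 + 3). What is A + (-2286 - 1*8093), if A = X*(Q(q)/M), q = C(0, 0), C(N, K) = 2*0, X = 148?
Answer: -10379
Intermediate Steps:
C(N, K) = 0
M = -1/17 (M = 1/(-17) = -1/17 ≈ -0.058824)
q = 0
Q(k) = k²
A = 0 (A = 148*(0²/(-1/17)) = 148*(0*(-17)) = 148*0 = 0)
A + (-2286 - 1*8093) = 0 + (-2286 - 1*8093) = 0 + (-2286 - 8093) = 0 - 10379 = -10379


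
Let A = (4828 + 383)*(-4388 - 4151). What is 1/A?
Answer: -1/44496729 ≈ -2.2474e-8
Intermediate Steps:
A = -44496729 (A = 5211*(-8539) = -44496729)
1/A = 1/(-44496729) = -1/44496729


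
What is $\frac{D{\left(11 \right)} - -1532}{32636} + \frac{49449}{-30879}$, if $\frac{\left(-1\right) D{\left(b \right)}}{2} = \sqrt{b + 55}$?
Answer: $- \frac{130542578}{83980587} - \frac{\sqrt{66}}{16318} \approx -1.5549$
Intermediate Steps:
$D{\left(b \right)} = - 2 \sqrt{55 + b}$ ($D{\left(b \right)} = - 2 \sqrt{b + 55} = - 2 \sqrt{55 + b}$)
$\frac{D{\left(11 \right)} - -1532}{32636} + \frac{49449}{-30879} = \frac{- 2 \sqrt{55 + 11} - -1532}{32636} + \frac{49449}{-30879} = \left(- 2 \sqrt{66} + 1532\right) \frac{1}{32636} + 49449 \left(- \frac{1}{30879}\right) = \left(1532 - 2 \sqrt{66}\right) \frac{1}{32636} - \frac{16483}{10293} = \left(\frac{383}{8159} - \frac{\sqrt{66}}{16318}\right) - \frac{16483}{10293} = - \frac{130542578}{83980587} - \frac{\sqrt{66}}{16318}$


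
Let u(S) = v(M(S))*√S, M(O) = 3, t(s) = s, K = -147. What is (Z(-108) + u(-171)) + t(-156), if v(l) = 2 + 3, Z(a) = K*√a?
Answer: -156 - 882*I*√3 + 15*I*√19 ≈ -156.0 - 1462.3*I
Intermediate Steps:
Z(a) = -147*√a
v(l) = 5
u(S) = 5*√S
(Z(-108) + u(-171)) + t(-156) = (-882*I*√3 + 5*√(-171)) - 156 = (-882*I*√3 + 5*(3*I*√19)) - 156 = (-882*I*√3 + 15*I*√19) - 156 = -156 - 882*I*√3 + 15*I*√19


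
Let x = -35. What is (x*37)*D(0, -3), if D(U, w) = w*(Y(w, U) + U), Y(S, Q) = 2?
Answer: 7770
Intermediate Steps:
D(U, w) = w*(2 + U)
(x*37)*D(0, -3) = (-35*37)*(-3*(2 + 0)) = -(-3885)*2 = -1295*(-6) = 7770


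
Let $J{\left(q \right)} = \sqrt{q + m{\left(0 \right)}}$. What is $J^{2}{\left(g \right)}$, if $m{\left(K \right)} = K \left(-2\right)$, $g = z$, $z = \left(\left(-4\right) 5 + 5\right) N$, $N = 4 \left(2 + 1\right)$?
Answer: $-180$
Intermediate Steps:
$N = 12$ ($N = 4 \cdot 3 = 12$)
$z = -180$ ($z = \left(\left(-4\right) 5 + 5\right) 12 = \left(-20 + 5\right) 12 = \left(-15\right) 12 = -180$)
$g = -180$
$m{\left(K \right)} = - 2 K$
$J{\left(q \right)} = \sqrt{q}$ ($J{\left(q \right)} = \sqrt{q - 0} = \sqrt{q + 0} = \sqrt{q}$)
$J^{2}{\left(g \right)} = \left(\sqrt{-180}\right)^{2} = \left(6 i \sqrt{5}\right)^{2} = -180$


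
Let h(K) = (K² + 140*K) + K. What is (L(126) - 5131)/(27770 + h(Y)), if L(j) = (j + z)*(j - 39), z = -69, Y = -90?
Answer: -43/5795 ≈ -0.0074202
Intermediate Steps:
L(j) = (-69 + j)*(-39 + j) (L(j) = (j - 69)*(j - 39) = (-69 + j)*(-39 + j))
h(K) = K² + 141*K
(L(126) - 5131)/(27770 + h(Y)) = ((2691 + 126² - 108*126) - 5131)/(27770 - 90*(141 - 90)) = ((2691 + 15876 - 13608) - 5131)/(27770 - 90*51) = (4959 - 5131)/(27770 - 4590) = -172/23180 = -172*1/23180 = -43/5795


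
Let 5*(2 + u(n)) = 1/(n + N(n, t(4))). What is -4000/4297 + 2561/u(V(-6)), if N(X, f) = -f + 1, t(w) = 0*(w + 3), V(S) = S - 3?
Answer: -440508680/348057 ≈ -1265.6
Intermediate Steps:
V(S) = -3 + S
t(w) = 0 (t(w) = 0*(3 + w) = 0)
N(X, f) = 1 - f
u(n) = -2 + 1/(5*(1 + n)) (u(n) = -2 + 1/(5*(n + (1 - 1*0))) = -2 + 1/(5*(n + (1 + 0))) = -2 + 1/(5*(n + 1)) = -2 + 1/(5*(1 + n)))
-4000/4297 + 2561/u(V(-6)) = -4000/4297 + 2561/(((-9 - 10*(-3 - 6))/(5*(1 + (-3 - 6))))) = -4000*1/4297 + 2561/(((-9 - 10*(-9))/(5*(1 - 9)))) = -4000/4297 + 2561/(((⅕)*(-9 + 90)/(-8))) = -4000/4297 + 2561/(((⅕)*(-⅛)*81)) = -4000/4297 + 2561/(-81/40) = -4000/4297 + 2561*(-40/81) = -4000/4297 - 102440/81 = -440508680/348057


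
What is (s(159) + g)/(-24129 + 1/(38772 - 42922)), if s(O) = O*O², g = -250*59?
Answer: -16620455350/100135351 ≈ -165.98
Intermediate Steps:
g = -14750
s(O) = O³
(s(159) + g)/(-24129 + 1/(38772 - 42922)) = (159³ - 14750)/(-24129 + 1/(38772 - 42922)) = (4019679 - 14750)/(-24129 + 1/(-4150)) = 4004929/(-24129 - 1/4150) = 4004929/(-100135351/4150) = 4004929*(-4150/100135351) = -16620455350/100135351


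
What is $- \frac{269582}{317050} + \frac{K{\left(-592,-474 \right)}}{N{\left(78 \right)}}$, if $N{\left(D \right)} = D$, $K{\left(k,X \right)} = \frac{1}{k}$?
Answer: $- \frac{6224267741}{7320050400} \approx -0.8503$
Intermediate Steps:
$- \frac{269582}{317050} + \frac{K{\left(-592,-474 \right)}}{N{\left(78 \right)}} = - \frac{269582}{317050} + \frac{1}{\left(-592\right) 78} = \left(-269582\right) \frac{1}{317050} - \frac{1}{46176} = - \frac{134791}{158525} - \frac{1}{46176} = - \frac{6224267741}{7320050400}$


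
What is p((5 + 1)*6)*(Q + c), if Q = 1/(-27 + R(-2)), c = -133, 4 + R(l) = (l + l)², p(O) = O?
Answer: -23952/5 ≈ -4790.4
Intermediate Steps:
R(l) = -4 + 4*l² (R(l) = -4 + (l + l)² = -4 + (2*l)² = -4 + 4*l²)
Q = -1/15 (Q = 1/(-27 + (-4 + 4*(-2)²)) = 1/(-27 + (-4 + 4*4)) = 1/(-27 + (-4 + 16)) = 1/(-27 + 12) = 1/(-15) = -1/15 ≈ -0.066667)
p((5 + 1)*6)*(Q + c) = ((5 + 1)*6)*(-1/15 - 133) = (6*6)*(-1996/15) = 36*(-1996/15) = -23952/5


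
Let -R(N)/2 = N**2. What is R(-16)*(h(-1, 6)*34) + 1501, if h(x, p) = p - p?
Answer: 1501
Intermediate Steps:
h(x, p) = 0
R(N) = -2*N**2
R(-16)*(h(-1, 6)*34) + 1501 = (-2*(-16)**2)*(0*34) + 1501 = -2*256*0 + 1501 = -512*0 + 1501 = 0 + 1501 = 1501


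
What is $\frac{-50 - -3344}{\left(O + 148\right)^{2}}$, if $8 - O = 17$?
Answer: $\frac{3294}{19321} \approx 0.17049$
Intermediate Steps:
$O = -9$ ($O = 8 - 17 = -9$)
$\frac{-50 - -3344}{\left(O + 148\right)^{2}} = \frac{-50 - -3344}{\left(-9 + 148\right)^{2}} = \frac{-50 + 3344}{139^{2}} = \frac{3294}{19321}$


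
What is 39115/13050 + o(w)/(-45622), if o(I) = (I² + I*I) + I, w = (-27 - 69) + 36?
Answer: 169132753/59536710 ≈ 2.8408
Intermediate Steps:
w = -60 (w = -96 + 36 = -60)
o(I) = I + 2*I² (o(I) = (I² + I²) + I = 2*I² + I = I + 2*I²)
39115/13050 + o(w)/(-45622) = 39115/13050 - 60*(1 + 2*(-60))/(-45622) = 39115*(1/13050) - 60*(1 - 120)*(-1/45622) = 7823/2610 - 60*(-119)*(-1/45622) = 7823/2610 + 7140*(-1/45622) = 7823/2610 - 3570/22811 = 169132753/59536710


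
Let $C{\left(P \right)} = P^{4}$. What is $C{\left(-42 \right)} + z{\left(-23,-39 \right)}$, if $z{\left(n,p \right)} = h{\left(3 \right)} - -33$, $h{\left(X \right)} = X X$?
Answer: $3111738$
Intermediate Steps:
$h{\left(X \right)} = X^{2}$
$z{\left(n,p \right)} = 42$ ($z{\left(n,p \right)} = 3^{2} - -33 = 9 + 33 = 42$)
$C{\left(-42 \right)} + z{\left(-23,-39 \right)} = \left(-42\right)^{4} + 42 = 3111696 + 42 = 3111738$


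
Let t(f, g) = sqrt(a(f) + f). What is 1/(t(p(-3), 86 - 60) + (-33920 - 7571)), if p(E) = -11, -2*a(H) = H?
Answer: -82982/3443006173 - I*sqrt(22)/3443006173 ≈ -2.4102e-5 - 1.3623e-9*I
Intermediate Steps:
a(H) = -H/2
t(f, g) = sqrt(2)*sqrt(f)/2 (t(f, g) = sqrt(-f/2 + f) = sqrt(f/2) = sqrt(2)*sqrt(f)/2)
1/(t(p(-3), 86 - 60) + (-33920 - 7571)) = 1/(sqrt(2)*sqrt(-11)/2 + (-33920 - 7571)) = 1/(sqrt(2)*(I*sqrt(11))/2 - 41491) = 1/(I*sqrt(22)/2 - 41491) = 1/(-41491 + I*sqrt(22)/2)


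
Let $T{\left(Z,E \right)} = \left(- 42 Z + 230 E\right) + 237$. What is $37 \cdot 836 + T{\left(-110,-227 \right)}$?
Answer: $-16421$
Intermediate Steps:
$T{\left(Z,E \right)} = 237 - 42 Z + 230 E$
$37 \cdot 836 + T{\left(-110,-227 \right)} = 37 \cdot 836 + \left(237 - -4620 + 230 \left(-227\right)\right) = 30932 + \left(237 + 4620 - 52210\right) = 30932 - 47353 = -16421$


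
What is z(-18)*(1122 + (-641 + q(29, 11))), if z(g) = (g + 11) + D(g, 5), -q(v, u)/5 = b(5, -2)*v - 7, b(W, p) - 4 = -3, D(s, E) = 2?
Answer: -1855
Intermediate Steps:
b(W, p) = 1 (b(W, p) = 4 - 3 = 1)
q(v, u) = 35 - 5*v (q(v, u) = -5*(1*v - 7) = -5*(v - 7) = -5*(-7 + v) = 35 - 5*v)
z(g) = 13 + g (z(g) = (g + 11) + 2 = (11 + g) + 2 = 13 + g)
z(-18)*(1122 + (-641 + q(29, 11))) = (13 - 18)*(1122 + (-641 + (35 - 5*29))) = -5*(1122 + (-641 + (35 - 145))) = -5*(1122 + (-641 - 110)) = -5*(1122 - 751) = -5*371 = -1855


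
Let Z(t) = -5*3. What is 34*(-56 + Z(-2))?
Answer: -2414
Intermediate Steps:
Z(t) = -15
34*(-56 + Z(-2)) = 34*(-56 - 15) = 34*(-71) = -2414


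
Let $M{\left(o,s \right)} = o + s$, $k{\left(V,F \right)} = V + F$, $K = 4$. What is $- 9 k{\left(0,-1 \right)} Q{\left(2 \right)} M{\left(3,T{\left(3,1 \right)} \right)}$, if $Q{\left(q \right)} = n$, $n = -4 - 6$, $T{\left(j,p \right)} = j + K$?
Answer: $-900$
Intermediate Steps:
$T{\left(j,p \right)} = 4 + j$ ($T{\left(j,p \right)} = j + 4 = 4 + j$)
$k{\left(V,F \right)} = F + V$
$n = -10$ ($n = -4 - 6 = -10$)
$Q{\left(q \right)} = -10$
$- 9 k{\left(0,-1 \right)} Q{\left(2 \right)} M{\left(3,T{\left(3,1 \right)} \right)} = - 9 \left(-1 + 0\right) \left(- 10 \left(3 + \left(4 + 3\right)\right)\right) = \left(-9\right) \left(-1\right) \left(- 10 \left(3 + 7\right)\right) = 9 \left(\left(-10\right) 10\right) = 9 \left(-100\right) = -900$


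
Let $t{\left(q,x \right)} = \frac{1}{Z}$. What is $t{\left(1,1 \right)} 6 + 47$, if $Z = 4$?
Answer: $\frac{97}{2} \approx 48.5$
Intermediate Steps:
$t{\left(q,x \right)} = \frac{1}{4}$
$t{\left(1,1 \right)} 6 + 47 = \frac{1}{4} \cdot 6 + 47 = \frac{3}{2} + 47 = \frac{97}{2}$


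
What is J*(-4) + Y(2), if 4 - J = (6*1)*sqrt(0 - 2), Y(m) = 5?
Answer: -11 + 24*I*sqrt(2) ≈ -11.0 + 33.941*I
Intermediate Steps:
J = 4 - 6*I*sqrt(2) (J = 4 - 6*1*sqrt(0 - 2) = 4 - 6*sqrt(-2) = 4 - 6*I*sqrt(2) ≈ 4.0 - 8.4853*I)
J*(-4) + Y(2) = (4 - 6*I*sqrt(2))*(-4) + 5 = (-16 + 24*I*sqrt(2)) + 5 = -11 + 24*I*sqrt(2)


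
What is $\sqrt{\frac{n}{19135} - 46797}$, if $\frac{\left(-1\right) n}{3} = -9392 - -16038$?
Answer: $\frac{3 i \sqrt{1903891110995}}{19135} \approx 216.33 i$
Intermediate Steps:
$n = -19938$ ($n = - 3 \left(-9392 - -16038\right) = - 3 \left(-9392 + 16038\right) = \left(-3\right) 6646 = -19938$)
$\sqrt{\frac{n}{19135} - 46797} = \sqrt{- \frac{19938}{19135} - 46797} = \sqrt{- \frac{895480533}{19135}} = \frac{3 i \sqrt{1903891110995}}{19135}$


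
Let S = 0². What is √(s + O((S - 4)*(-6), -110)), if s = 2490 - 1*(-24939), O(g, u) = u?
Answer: √27319 ≈ 165.28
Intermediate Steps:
S = 0
s = 27429 (s = 2490 + 24939 = 27429)
√(s + O((S - 4)*(-6), -110)) = √(27429 - 110) = √27319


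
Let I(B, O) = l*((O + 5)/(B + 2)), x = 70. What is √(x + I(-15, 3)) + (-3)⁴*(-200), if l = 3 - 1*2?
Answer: -16200 + √11726/13 ≈ -16192.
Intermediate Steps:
l = 1 (l = 3 - 2 = 1)
I(B, O) = (5 + O)/(2 + B) (I(B, O) = 1*((O + 5)/(B + 2)) = 1*((5 + O)/(2 + B)) = (5 + O)/(2 + B))
√(x + I(-15, 3)) + (-3)⁴*(-200) = √(70 + (5 + 3)/(2 - 15)) + (-3)⁴*(-200) = √(70 + 8/(-13)) + 81*(-200) = √(70 - 1/13*8) - 16200 = √(70 - 8/13) - 16200 = √(902/13) - 16200 = √11726/13 - 16200 = -16200 + √11726/13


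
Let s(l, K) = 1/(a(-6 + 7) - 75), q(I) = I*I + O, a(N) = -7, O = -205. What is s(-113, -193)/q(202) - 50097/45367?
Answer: -166778869813/151032096306 ≈ -1.1043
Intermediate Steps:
q(I) = -205 + I² (q(I) = I*I - 205 = I² - 205 = -205 + I²)
s(l, K) = -1/82 (s(l, K) = 1/(-7 - 75) = 1/(-82) = -1/82)
s(-113, -193)/q(202) - 50097/45367 = -1/(82*(-205 + 202²)) - 50097/45367 = -1/(82*(-205 + 40804)) - 50097*1/45367 = -1/82/40599 - 50097/45367 = -1/82*1/40599 - 50097/45367 = -1/3329118 - 50097/45367 = -166778869813/151032096306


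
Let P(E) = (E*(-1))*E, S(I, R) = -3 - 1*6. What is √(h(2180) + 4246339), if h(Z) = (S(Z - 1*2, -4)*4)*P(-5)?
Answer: √4247239 ≈ 2060.9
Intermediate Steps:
S(I, R) = -9 (S(I, R) = -3 - 6 = -9)
P(E) = -E² (P(E) = (-E)*E = -E²)
h(Z) = 900 (h(Z) = (-9*4)*(-1*(-5)²) = -(-36)*25 = -36*(-25) = 900)
√(h(2180) + 4246339) = √(900 + 4246339) = √4247239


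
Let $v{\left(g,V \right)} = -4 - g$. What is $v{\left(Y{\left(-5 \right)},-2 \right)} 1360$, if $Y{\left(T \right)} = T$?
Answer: $1360$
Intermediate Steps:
$v{\left(Y{\left(-5 \right)},-2 \right)} 1360 = \left(-4 - -5\right) 1360 = \left(-4 + 5\right) 1360 = 1 \cdot 1360 = 1360$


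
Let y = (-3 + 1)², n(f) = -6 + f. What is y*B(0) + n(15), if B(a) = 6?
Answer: 33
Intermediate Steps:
y = 4 (y = (-2)² = 4)
y*B(0) + n(15) = 4*6 + (-6 + 15) = 24 + 9 = 33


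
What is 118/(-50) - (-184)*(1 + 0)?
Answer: 4541/25 ≈ 181.64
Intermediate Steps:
118/(-50) - (-184)*(1 + 0) = 118*(-1/50) - (-184) = -59/25 - 92*(-2) = -59/25 + 184 = 4541/25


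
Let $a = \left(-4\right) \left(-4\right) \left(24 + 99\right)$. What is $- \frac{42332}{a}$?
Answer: $- \frac{10583}{492} \approx -21.51$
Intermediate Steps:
$a = 1968$ ($a = 16 \cdot 123 = 1968$)
$- \frac{42332}{a} = - \frac{42332}{1968} = \left(-42332\right) \frac{1}{1968} = - \frac{10583}{492}$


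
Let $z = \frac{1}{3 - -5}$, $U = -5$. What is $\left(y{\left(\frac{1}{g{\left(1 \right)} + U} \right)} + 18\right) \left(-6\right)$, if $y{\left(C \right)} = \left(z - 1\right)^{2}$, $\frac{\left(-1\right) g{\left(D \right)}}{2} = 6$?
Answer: $- \frac{3603}{32} \approx -112.59$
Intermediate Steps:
$g{\left(D \right)} = -12$ ($g{\left(D \right)} = \left(-2\right) 6 = -12$)
$z = \frac{1}{8}$ ($z = \frac{1}{3 + 5} = \frac{1}{8} \approx 0.125$)
$y{\left(C \right)} = \frac{49}{64}$ ($y{\left(C \right)} = \left(\frac{1}{8} - 1\right)^{2} = \left(- \frac{7}{8}\right)^{2} = \frac{49}{64}$)
$\left(y{\left(\frac{1}{g{\left(1 \right)} + U} \right)} + 18\right) \left(-6\right) = \left(\frac{49}{64} + 18\right) \left(-6\right) = \frac{1201}{64} \left(-6\right) = - \frac{3603}{32}$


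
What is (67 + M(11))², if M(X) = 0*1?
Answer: 4489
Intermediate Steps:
M(X) = 0
(67 + M(11))² = (67 + 0)² = 67² = 4489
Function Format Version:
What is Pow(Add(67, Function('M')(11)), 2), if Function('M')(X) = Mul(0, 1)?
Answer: 4489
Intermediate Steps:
Function('M')(X) = 0
Pow(Add(67, Function('M')(11)), 2) = Pow(Add(67, 0), 2) = Pow(67, 2) = 4489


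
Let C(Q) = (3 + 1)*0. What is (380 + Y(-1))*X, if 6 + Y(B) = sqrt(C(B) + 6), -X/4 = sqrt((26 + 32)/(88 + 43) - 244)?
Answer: 4*I*sqrt(4179686)*(-374 - sqrt(6))/131 ≈ -23500.0*I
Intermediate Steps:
X = -4*I*sqrt(4179686)/131 (X = -4*sqrt((26 + 32)/(88 + 43) - 244) = -4*sqrt(58/131 - 244) = -4*I*sqrt(4179686)/131 ≈ -62.425*I)
C(Q) = 0 (C(Q) = 4*0 = 0)
Y(B) = -6 + sqrt(6) (Y(B) = -6 + sqrt(0 + 6) = -6 + sqrt(6))
(380 + Y(-1))*X = (380 + (-6 + sqrt(6)))*(-4*I*sqrt(4179686)/131) = (374 + sqrt(6))*(-4*I*sqrt(4179686)/131) = -4*I*sqrt(4179686)*(374 + sqrt(6))/131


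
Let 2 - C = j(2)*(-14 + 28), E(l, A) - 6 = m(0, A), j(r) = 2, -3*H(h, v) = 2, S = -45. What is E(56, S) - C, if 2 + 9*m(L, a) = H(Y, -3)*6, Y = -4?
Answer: 94/3 ≈ 31.333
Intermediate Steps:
H(h, v) = -⅔ (H(h, v) = -⅓*2 = -⅔)
m(L, a) = -⅔ (m(L, a) = -2/9 + (-⅔*6)/9 = -2/9 + (⅑)*(-4) = -2/9 - 4/9 = -⅔)
E(l, A) = 16/3 (E(l, A) = 6 - ⅔ = 16/3)
C = -26 (C = 2 - 2*(-14 + 28) = 2 - 2*14 = 2 - 1*28 = 2 - 28 = -26)
E(56, S) - C = 16/3 - 1*(-26) = 16/3 + 26 = 94/3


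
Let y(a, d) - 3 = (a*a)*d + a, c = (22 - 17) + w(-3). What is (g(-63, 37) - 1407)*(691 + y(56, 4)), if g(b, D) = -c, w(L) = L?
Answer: -18731246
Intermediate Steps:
c = 2 (c = (22 - 17) - 3 = 5 - 3 = 2)
g(b, D) = -2 (g(b, D) = -1*2 = -2)
y(a, d) = 3 + a + d*a**2 (y(a, d) = 3 + ((a*a)*d + a) = 3 + (a**2*d + a) = 3 + (d*a**2 + a) = 3 + (a + d*a**2) = 3 + a + d*a**2)
(g(-63, 37) - 1407)*(691 + y(56, 4)) = (-2 - 1407)*(691 + (3 + 56 + 4*56**2)) = -1409*(691 + (3 + 56 + 4*3136)) = -1409*(691 + (3 + 56 + 12544)) = -1409*(691 + 12603) = -1409*13294 = -18731246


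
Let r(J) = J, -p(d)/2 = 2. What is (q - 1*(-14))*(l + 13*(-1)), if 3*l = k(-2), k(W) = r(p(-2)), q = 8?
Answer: -946/3 ≈ -315.33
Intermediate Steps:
p(d) = -4 (p(d) = -2*2 = -4)
k(W) = -4
l = -4/3 (l = (⅓)*(-4) = -4/3 ≈ -1.3333)
(q - 1*(-14))*(l + 13*(-1)) = (8 - 1*(-14))*(-4/3 + 13*(-1)) = (8 + 14)*(-4/3 - 13) = 22*(-43/3) = -946/3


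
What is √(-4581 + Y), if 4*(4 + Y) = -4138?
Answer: I*√22478/2 ≈ 74.963*I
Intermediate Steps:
Y = -2077/2 (Y = -4 + (¼)*(-4138) = -4 - 2069/2 = -2077/2 ≈ -1038.5)
√(-4581 + Y) = √(-4581 - 2077/2) = √(-11239/2) = I*√22478/2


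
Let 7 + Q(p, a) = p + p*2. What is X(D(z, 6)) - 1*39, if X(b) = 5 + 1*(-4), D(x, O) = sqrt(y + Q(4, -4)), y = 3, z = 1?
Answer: -38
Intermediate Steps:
Q(p, a) = -7 + 3*p (Q(p, a) = -7 + (p + p*2) = -7 + (p + 2*p) = -7 + 3*p)
D(x, O) = 2*sqrt(2) (D(x, O) = sqrt(3 + (-7 + 3*4)) = sqrt(3 + (-7 + 12)) = sqrt(3 + 5) = sqrt(8) = 2*sqrt(2))
X(b) = 1 (X(b) = 5 - 4 = 1)
X(D(z, 6)) - 1*39 = 1 - 1*39 = 1 - 39 = -38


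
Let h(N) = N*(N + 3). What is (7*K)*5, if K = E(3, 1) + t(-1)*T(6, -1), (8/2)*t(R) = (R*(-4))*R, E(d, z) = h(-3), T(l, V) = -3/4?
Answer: 105/4 ≈ 26.250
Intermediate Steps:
h(N) = N*(3 + N)
T(l, V) = -¾ (T(l, V) = -3*¼ = -¾)
E(d, z) = 0 (E(d, z) = -3*(3 - 3) = -3*0 = 0)
t(R) = -R² (t(R) = ((R*(-4))*R)/4 = ((-4*R)*R)/4 = (-4*R²)/4 = -R²)
K = ¾ (K = 0 - 1*(-1)²*(-¾) = 0 - 1*1*(-¾) = 0 - 1*(-¾) = 0 + ¾ = ¾ ≈ 0.75000)
(7*K)*5 = (7*(¾))*5 = (21/4)*5 = 105/4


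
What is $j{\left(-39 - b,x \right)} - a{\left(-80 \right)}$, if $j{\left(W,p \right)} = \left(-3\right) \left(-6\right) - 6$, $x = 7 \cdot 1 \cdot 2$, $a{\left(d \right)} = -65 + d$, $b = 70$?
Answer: $157$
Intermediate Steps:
$x = 14$ ($x = 7 \cdot 2 = 14$)
$j{\left(W,p \right)} = 12$ ($j{\left(W,p \right)} = 18 - 6 = 12$)
$j{\left(-39 - b,x \right)} - a{\left(-80 \right)} = 12 - \left(-65 - 80\right) = 12 - -145 = 12 + 145 = 157$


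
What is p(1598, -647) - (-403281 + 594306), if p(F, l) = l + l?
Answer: -192319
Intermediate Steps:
p(F, l) = 2*l
p(1598, -647) - (-403281 + 594306) = 2*(-647) - (-403281 + 594306) = -1294 - 1*191025 = -1294 - 191025 = -192319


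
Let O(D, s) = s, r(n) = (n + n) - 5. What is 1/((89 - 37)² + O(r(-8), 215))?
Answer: 1/2919 ≈ 0.00034258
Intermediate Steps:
r(n) = -5 + 2*n (r(n) = 2*n - 5 = -5 + 2*n)
1/((89 - 37)² + O(r(-8), 215)) = 1/((89 - 37)² + 215) = 1/(52² + 215) = 1/(2704 + 215) = 1/2919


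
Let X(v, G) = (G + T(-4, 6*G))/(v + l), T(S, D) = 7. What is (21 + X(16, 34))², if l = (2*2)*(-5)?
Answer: 1849/16 ≈ 115.56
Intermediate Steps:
l = -20 (l = 4*(-5) = -20)
X(v, G) = (7 + G)/(-20 + v) (X(v, G) = (G + 7)/(v - 20) = (7 + G)/(-20 + v))
(21 + X(16, 34))² = (21 + (7 + 34)/(-20 + 16))² = (21 + 41/(-4))² = (21 - ¼*41)² = (21 - 41/4)² = (43/4)² = 1849/16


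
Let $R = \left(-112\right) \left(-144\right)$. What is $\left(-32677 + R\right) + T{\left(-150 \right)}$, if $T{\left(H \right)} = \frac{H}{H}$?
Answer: $-16548$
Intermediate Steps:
$R = 16128$
$T{\left(H \right)} = 1$
$\left(-32677 + R\right) + T{\left(-150 \right)} = \left(-32677 + 16128\right) + 1 = -16549 + 1 = -16548$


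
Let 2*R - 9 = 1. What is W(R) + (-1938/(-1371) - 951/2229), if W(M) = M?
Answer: 2032864/339551 ≈ 5.9869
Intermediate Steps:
R = 5 (R = 9/2 + (½)*1 = 9/2 + ½ = 5)
W(R) + (-1938/(-1371) - 951/2229) = 5 + (-1938/(-1371) - 951/2229) = 5 + (-1938*(-1/1371) - 951*1/2229) = 5 + (646/457 - 317/743) = 5 + 335109/339551 = 2032864/339551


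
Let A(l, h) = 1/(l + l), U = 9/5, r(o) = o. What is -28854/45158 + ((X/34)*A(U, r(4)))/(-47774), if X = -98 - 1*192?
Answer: -210889692613/330078878676 ≈ -0.63891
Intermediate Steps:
X = -290 (X = -98 - 192 = -290)
U = 9/5 (U = 9*(1/5) = 9/5 ≈ 1.8000)
A(l, h) = 1/(2*l)
-28854/45158 + ((X/34)*A(U, r(4)))/(-47774) = -28854/45158 + ((-290/34)*(1/(2*(9/5))))/(-47774) = -28854*1/45158 + ((-290*1/34)*((1/2)*(5/9)))*(-1/47774) = -14427/22579 - 145/17*5/18*(-1/47774) = -14427/22579 - 725/306*(-1/47774) = -14427/22579 + 725/14618844 = -210889692613/330078878676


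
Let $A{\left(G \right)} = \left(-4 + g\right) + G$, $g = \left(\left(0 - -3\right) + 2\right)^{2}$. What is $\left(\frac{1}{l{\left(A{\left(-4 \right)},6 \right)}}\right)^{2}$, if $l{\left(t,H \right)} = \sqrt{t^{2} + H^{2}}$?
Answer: $\frac{1}{325} \approx 0.0030769$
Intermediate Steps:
$g = 25$ ($g = \left(\left(0 + 3\right) + 2\right)^{2} = \left(3 + 2\right)^{2} = 5^{2} = 25$)
$A{\left(G \right)} = 21 + G$ ($A{\left(G \right)} = \left(-4 + 25\right) + G = 21 + G$)
$l{\left(t,H \right)} = \sqrt{H^{2} + t^{2}}$
$\left(\frac{1}{l{\left(A{\left(-4 \right)},6 \right)}}\right)^{2} = \left(\frac{1}{\sqrt{6^{2} + \left(21 - 4\right)^{2}}}\right)^{2} = \left(\frac{1}{\sqrt{36 + 17^{2}}}\right)^{2} = \left(\frac{1}{\sqrt{36 + 289}}\right)^{2} = \left(\frac{1}{\sqrt{325}}\right)^{2} = \left(\frac{1}{5 \sqrt{13}}\right)^{2} = \left(\frac{\sqrt{13}}{65}\right)^{2} = \frac{1}{325}$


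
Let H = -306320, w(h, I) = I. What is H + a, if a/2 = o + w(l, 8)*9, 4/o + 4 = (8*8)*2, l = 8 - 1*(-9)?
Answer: -9491454/31 ≈ -3.0618e+5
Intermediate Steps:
l = 17 (l = 8 + 9 = 17)
o = 1/31 (o = 4/(-4 + (8*8)*2) = 4/(-4 + 64*2) = 4/(-4 + 128) = 4/124 = 4*(1/124) = 1/31 ≈ 0.032258)
a = 4466/31 (a = 2*(1/31 + 8*9) = 2*(1/31 + 72) = 2*(2233/31) = 4466/31 ≈ 144.06)
H + a = -306320 + 4466/31 = -9491454/31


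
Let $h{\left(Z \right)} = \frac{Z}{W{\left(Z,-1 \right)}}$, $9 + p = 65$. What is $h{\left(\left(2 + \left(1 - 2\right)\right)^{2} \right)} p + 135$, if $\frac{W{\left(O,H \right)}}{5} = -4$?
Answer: $\frac{661}{5} \approx 132.2$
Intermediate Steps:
$p = 56$ ($p = -9 + 65 = 56$)
$W{\left(O,H \right)} = -20$ ($W{\left(O,H \right)} = 5 \left(-4\right) = -20$)
$h{\left(Z \right)} = - \frac{Z}{20}$ ($h{\left(Z \right)} = \frac{Z}{-20} = Z \left(- \frac{1}{20}\right) = - \frac{Z}{20}$)
$h{\left(\left(2 + \left(1 - 2\right)\right)^{2} \right)} p + 135 = - \frac{\left(2 + \left(1 - 2\right)\right)^{2}}{20} \cdot 56 + 135 = - \frac{\left(2 - 1\right)^{2}}{20} \cdot 56 + 135 = - \frac{1^{2}}{20} \cdot 56 + 135 = \left(- \frac{1}{20}\right) 1 \cdot 56 + 135 = \left(- \frac{1}{20}\right) 56 + 135 = - \frac{14}{5} + 135 = \frac{661}{5}$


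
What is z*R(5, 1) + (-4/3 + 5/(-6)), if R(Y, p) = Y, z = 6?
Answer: 167/6 ≈ 27.833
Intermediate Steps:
z*R(5, 1) + (-4/3 + 5/(-6)) = 6*5 + (-4/3 + 5/(-6)) = 30 + (-4*⅓ + 5*(-⅙)) = 30 + (-4/3 - ⅚) = 30 - 13/6 = 167/6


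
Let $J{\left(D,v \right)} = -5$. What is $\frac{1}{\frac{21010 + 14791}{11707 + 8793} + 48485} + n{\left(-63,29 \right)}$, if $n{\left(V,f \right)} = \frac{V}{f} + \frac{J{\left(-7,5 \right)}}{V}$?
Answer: $- \frac{3800935569524}{1815998355927} \approx -2.093$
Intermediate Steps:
$n{\left(V,f \right)} = - \frac{5}{V} + \frac{V}{f}$ ($n{\left(V,f \right)} = \frac{V}{f} - \frac{5}{V} = - \frac{5}{V} + \frac{V}{f}$)
$\frac{1}{\frac{21010 + 14791}{11707 + 8793} + 48485} + n{\left(-63,29 \right)} = \frac{1}{\frac{21010 + 14791}{11707 + 8793} + 48485} - \left(- \frac{5}{63} + \frac{63}{29}\right) = \frac{1}{\frac{35801}{20500} + 48485} - \frac{3824}{1827} = \frac{1}{\frac{993978301}{20500}} - \frac{3824}{1827} = \frac{20500}{993978301} - \frac{3824}{1827} = - \frac{3800935569524}{1815998355927}$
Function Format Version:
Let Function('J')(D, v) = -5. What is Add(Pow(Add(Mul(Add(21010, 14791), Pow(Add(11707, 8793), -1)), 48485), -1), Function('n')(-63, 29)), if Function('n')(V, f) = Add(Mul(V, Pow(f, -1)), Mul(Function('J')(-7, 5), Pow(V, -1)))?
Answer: Rational(-3800935569524, 1815998355927) ≈ -2.0930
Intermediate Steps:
Function('n')(V, f) = Add(Mul(-5, Pow(V, -1)), Mul(V, Pow(f, -1))) (Function('n')(V, f) = Add(Mul(V, Pow(f, -1)), Mul(-5, Pow(V, -1))) = Add(Mul(-5, Pow(V, -1)), Mul(V, Pow(f, -1))))
Add(Pow(Add(Mul(Add(21010, 14791), Pow(Add(11707, 8793), -1)), 48485), -1), Function('n')(-63, 29)) = Add(Pow(Add(Mul(Add(21010, 14791), Pow(Add(11707, 8793), -1)), 48485), -1), Add(Mul(-5, Pow(-63, -1)), Mul(-63, Pow(29, -1)))) = Add(Pow(Add(Mul(35801, Pow(20500, -1)), 48485), -1), Add(Mul(-5, Rational(-1, 63)), Mul(-63, Rational(1, 29)))) = Add(Pow(Add(Mul(35801, Rational(1, 20500)), 48485), -1), Add(Rational(5, 63), Rational(-63, 29))) = Add(Pow(Add(Rational(35801, 20500), 48485), -1), Rational(-3824, 1827)) = Add(Pow(Rational(993978301, 20500), -1), Rational(-3824, 1827)) = Add(Rational(20500, 993978301), Rational(-3824, 1827)) = Rational(-3800935569524, 1815998355927)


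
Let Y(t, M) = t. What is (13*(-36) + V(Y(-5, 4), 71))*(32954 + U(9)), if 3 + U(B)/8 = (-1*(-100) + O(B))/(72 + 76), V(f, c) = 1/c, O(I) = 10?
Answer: -40491419010/2627 ≈ -1.5414e+7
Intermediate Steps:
U(B) = -668/37 (U(B) = -24 + 8*((-1*(-100) + 10)/(72 + 76)) = -24 + 8*((100 + 10)/148) = -24 + 8*(110*(1/148)) = -24 + 8*(55/74) = -24 + 220/37 = -668/37)
(13*(-36) + V(Y(-5, 4), 71))*(32954 + U(9)) = (13*(-36) + 1/71)*(32954 - 668/37) = (-468 + 1/71)*(1218630/37) = -33227/71*1218630/37 = -40491419010/2627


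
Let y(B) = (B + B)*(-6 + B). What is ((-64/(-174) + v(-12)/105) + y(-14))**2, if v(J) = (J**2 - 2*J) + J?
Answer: 2926987192336/9272025 ≈ 3.1568e+5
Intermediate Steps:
y(B) = 2*B*(-6 + B) (y(B) = (2*B)*(-6 + B) = 2*B*(-6 + B))
v(J) = J**2 - J
((-64/(-174) + v(-12)/105) + y(-14))**2 = ((-64/(-174) - 12*(-1 - 12)/105) + 2*(-14)*(-6 - 14))**2 = ((-64*(-1/174) - 12*(-13)*(1/105)) + 2*(-14)*(-20))**2 = ((32/87 + 156*(1/105)) + 560)**2 = ((32/87 + 52/35) + 560)**2 = (5644/3045 + 560)**2 = (1710844/3045)**2 = 2926987192336/9272025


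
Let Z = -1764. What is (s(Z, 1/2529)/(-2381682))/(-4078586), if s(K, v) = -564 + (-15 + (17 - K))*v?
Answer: -712295/12283220052558954 ≈ -5.7989e-11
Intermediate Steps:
s(K, v) = -564 + v*(2 - K) (s(K, v) = -564 + (2 - K)*v = -564 + v*(2 - K))
(s(Z, 1/2529)/(-2381682))/(-4078586) = ((-564 + 2/2529 - 1*(-1764)/2529)/(-2381682))/(-4078586) = ((-564 + 2*(1/2529) - 1*(-1764)*1/2529)*(-1/2381682))*(-1/4078586) = ((-564 + 2/2529 + 196/281)*(-1/2381682))*(-1/4078586) = -1424590/2529*(-1/2381682)*(-1/4078586) = (712295/3011636889)*(-1/4078586) = -712295/12283220052558954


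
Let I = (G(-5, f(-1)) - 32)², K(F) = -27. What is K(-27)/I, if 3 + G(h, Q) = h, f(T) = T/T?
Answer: -27/1600 ≈ -0.016875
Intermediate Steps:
f(T) = 1
G(h, Q) = -3 + h
I = 1600 (I = ((-3 - 5) - 32)² = (-8 - 32)² = (-40)² = 1600)
K(-27)/I = -27/1600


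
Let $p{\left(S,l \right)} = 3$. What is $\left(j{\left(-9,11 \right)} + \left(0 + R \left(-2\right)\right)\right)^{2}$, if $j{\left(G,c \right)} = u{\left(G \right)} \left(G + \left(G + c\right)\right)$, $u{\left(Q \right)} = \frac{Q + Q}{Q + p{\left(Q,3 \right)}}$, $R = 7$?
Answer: $1225$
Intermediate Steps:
$u{\left(Q \right)} = \frac{2 Q}{3 + Q}$ ($u{\left(Q \right)} = \frac{Q + Q}{Q + 3} = \frac{2 Q}{3 + Q}$)
$j{\left(G,c \right)} = \frac{2 G \left(c + 2 G\right)}{3 + G}$ ($j{\left(G,c \right)} = \frac{2 G}{3 + G} \left(G + \left(G + c\right)\right) = \frac{2 G}{3 + G} \left(c + 2 G\right) = \frac{2 G \left(c + 2 G\right)}{3 + G}$)
$\left(j{\left(-9,11 \right)} + \left(0 + R \left(-2\right)\right)\right)^{2} = \left(2 \left(-9\right) \frac{1}{3 - 9} \left(11 + 2 \left(-9\right)\right) + \left(0 + 7 \left(-2\right)\right)\right)^{2} = \left(2 \left(-9\right) \frac{1}{-6} \left(11 - 18\right) + \left(0 - 14\right)\right)^{2} = \left(2 \left(-9\right) \left(- \frac{1}{6}\right) \left(-7\right) - 14\right)^{2} = \left(-21 - 14\right)^{2} = \left(-35\right)^{2} = 1225$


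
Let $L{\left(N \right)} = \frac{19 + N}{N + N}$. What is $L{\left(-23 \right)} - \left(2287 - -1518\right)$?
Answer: $- \frac{87513}{23} \approx -3804.9$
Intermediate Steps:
$L{\left(N \right)} = \frac{19 + N}{2 N}$
$L{\left(-23 \right)} - \left(2287 - -1518\right) = \frac{19 - 23}{2 \left(-23\right)} - \left(2287 - -1518\right) = \frac{1}{2} \left(- \frac{1}{23}\right) \left(-4\right) - \left(2287 + 1518\right) = \frac{2}{23} - 3805 = - \frac{87513}{23}$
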